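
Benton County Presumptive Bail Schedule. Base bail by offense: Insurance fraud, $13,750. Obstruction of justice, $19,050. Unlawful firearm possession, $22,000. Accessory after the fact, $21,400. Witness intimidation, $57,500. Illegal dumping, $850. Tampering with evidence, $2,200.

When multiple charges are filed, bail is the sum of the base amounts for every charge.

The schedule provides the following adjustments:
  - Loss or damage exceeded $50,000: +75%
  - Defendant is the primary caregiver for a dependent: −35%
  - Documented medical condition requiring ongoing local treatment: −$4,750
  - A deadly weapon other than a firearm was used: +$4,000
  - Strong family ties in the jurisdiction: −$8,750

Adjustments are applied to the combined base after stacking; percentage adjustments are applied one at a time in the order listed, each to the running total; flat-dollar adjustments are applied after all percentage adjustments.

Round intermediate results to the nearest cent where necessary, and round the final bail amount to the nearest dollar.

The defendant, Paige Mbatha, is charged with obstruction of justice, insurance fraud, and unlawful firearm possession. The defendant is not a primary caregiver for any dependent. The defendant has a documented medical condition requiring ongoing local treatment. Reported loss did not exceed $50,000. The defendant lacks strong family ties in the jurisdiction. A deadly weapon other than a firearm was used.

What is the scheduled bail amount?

Base amounts from the schedule: obstruction of justice $19,050; insurance fraud $13,750; unlawful firearm possession $22,000.
Stacking rule: sum of all bases. $19,050 + $13,750 + $22,000 = $54,800.
Documented medical condition requiring ongoing local treatment (−$4,750 flat): $54,800 − $4,750 = $50,050.
A deadly weapon other than a firearm was used (+$4,000 flat): $50,050 + $4,000 = $54,050.

$54,050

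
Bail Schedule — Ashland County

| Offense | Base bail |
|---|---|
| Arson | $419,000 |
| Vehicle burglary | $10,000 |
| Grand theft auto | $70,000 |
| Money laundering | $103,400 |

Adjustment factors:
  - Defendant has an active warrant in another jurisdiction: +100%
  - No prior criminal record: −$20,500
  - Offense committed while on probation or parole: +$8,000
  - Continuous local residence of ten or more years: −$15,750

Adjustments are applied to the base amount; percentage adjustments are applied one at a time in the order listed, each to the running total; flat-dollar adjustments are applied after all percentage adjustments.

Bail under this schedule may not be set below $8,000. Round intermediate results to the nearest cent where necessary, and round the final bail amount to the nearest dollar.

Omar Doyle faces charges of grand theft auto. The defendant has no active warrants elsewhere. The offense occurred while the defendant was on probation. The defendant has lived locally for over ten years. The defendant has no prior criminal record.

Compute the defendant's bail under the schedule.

$41,750

Base amounts from the schedule: grand theft auto $70,000.
Single charge. Combined base = $70,000.
No prior criminal record (−$20,500 flat): $70,000 − $20,500 = $49,500.
Offense committed while on probation or parole (+$8,000 flat): $49,500 + $8,000 = $57,500.
Continuous local residence of ten or more years (−$15,750 flat): $57,500 − $15,750 = $41,750.
$41,750 is at or above the $8,000 minimum.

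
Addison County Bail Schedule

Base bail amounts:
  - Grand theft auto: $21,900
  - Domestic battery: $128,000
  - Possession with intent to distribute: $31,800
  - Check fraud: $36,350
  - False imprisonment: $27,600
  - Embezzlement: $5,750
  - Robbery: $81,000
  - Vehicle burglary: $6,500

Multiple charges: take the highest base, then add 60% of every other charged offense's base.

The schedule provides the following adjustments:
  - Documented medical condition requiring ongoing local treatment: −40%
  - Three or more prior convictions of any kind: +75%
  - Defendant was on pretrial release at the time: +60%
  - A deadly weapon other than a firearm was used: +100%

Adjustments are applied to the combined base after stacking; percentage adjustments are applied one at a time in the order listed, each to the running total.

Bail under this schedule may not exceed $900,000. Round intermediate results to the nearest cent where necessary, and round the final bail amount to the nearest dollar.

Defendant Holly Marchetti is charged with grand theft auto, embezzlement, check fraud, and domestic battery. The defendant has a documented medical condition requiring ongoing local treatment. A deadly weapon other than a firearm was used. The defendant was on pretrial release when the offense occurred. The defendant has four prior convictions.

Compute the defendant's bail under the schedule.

Base amounts from the schedule: grand theft auto $21,900; embezzlement $5,750; check fraud $36,350; domestic battery $128,000.
Stacking rule: highest base plus 60% of each additional charge. Highest is domestic battery at $128,000. Additional: $21,900 × 60% = $13,140; $5,750 × 60% = $3,450; $36,350 × 60% = $21,810. Combined base = $128,000 + $38,400 = $166,400.
Documented medical condition requiring ongoing local treatment (−40%): $166,400 × 0.6 = $99,840.
Three or more prior convictions of any kind (+75%): $99,840 × 1.75 = $174,720.
Defendant was on pretrial release at the time (+60%): $174,720 × 1.6 = $279,552.
A deadly weapon other than a firearm was used (+100%): $279,552 × 2 = $559,104.
$559,104 is within the $900,000 maximum.

$559,104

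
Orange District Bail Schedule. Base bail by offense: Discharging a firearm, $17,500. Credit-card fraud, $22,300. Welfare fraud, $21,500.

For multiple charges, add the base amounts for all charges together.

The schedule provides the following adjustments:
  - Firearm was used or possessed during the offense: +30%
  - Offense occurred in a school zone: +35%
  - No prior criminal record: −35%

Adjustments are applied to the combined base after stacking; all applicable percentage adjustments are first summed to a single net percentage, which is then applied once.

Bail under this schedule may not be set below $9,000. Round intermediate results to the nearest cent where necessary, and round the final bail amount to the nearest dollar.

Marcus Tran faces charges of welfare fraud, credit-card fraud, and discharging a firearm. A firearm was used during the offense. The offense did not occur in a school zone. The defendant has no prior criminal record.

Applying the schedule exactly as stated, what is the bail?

$58,235

Base amounts from the schedule: welfare fraud $21,500; credit-card fraud $22,300; discharging a firearm $17,500.
Stacking rule: sum of all bases. $21,500 + $22,300 + $17,500 = $61,300.
Net percentage adjustment: +30% −35% = −5%. $61,300 × 0.95 = $58,235.
$58,235 is at or above the $9,000 minimum.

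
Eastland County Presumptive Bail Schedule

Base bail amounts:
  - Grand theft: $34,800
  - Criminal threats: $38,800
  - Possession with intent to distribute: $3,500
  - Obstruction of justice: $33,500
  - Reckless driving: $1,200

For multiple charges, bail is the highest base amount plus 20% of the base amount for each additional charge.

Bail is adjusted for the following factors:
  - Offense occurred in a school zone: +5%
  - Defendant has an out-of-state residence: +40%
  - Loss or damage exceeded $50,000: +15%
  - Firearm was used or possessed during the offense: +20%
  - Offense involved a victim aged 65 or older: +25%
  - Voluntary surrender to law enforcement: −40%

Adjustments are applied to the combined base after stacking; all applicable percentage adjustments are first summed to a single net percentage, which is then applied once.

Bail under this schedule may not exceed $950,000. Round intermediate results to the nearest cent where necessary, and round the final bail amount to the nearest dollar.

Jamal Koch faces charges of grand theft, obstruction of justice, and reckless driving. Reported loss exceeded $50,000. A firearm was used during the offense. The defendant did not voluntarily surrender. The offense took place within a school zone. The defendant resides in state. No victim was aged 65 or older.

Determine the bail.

$58,436

Base amounts from the schedule: grand theft $34,800; obstruction of justice $33,500; reckless driving $1,200.
Stacking rule: highest base plus 20% of each additional charge. Highest is grand theft at $34,800. Additional: $33,500 × 20% = $6,700; $1,200 × 20% = $240. Combined base = $34,800 + $6,940 = $41,740.
Net percentage adjustment: +5% +15% +20% = +40%. $41,740 × 1.4 = $58,436.
$58,436 is within the $950,000 maximum.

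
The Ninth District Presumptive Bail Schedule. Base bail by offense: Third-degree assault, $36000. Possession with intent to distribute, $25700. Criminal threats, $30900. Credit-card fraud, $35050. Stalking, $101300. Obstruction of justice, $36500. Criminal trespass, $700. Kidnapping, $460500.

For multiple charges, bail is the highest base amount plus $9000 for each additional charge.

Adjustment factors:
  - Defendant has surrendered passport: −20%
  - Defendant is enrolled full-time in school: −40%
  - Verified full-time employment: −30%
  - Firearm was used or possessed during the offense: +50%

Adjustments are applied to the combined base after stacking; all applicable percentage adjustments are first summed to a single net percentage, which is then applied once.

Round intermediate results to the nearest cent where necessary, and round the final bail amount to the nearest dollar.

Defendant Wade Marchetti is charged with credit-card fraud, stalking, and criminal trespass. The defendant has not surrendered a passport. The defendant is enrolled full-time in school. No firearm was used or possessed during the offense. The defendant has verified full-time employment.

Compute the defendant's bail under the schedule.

$35790

Base amounts from the schedule: credit-card fraud $35050; stalking $101300; criminal trespass $700.
Stacking rule: highest base plus $9000 per additional charge. Highest is stalking at $101300; 2 additional charges → +$18000. Combined base = $119300.
Net percentage adjustment: −40% −30% = −70%. $119300 × 0.3 = $35790.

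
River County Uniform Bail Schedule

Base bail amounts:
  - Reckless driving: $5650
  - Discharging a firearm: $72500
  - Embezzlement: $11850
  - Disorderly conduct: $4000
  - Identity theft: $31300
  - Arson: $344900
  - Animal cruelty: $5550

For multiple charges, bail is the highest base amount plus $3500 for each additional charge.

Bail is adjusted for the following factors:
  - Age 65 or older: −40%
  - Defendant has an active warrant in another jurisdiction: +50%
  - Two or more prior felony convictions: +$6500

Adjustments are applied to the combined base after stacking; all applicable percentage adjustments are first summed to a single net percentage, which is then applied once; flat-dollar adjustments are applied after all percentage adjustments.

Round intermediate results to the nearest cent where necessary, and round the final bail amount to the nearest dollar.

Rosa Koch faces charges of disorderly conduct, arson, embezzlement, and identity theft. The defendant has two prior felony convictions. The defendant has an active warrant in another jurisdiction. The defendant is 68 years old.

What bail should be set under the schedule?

$397440

Base amounts from the schedule: disorderly conduct $4000; arson $344900; embezzlement $11850; identity theft $31300.
Stacking rule: highest base plus $3500 per additional charge. Highest is arson at $344900; 3 additional charges → +$10500. Combined base = $355400.
Net percentage adjustment: −40% +50% = +10%. $355400 × 1.1 = $390940.
Two or more prior felony convictions (+$6500 flat): $390940 + $6500 = $397440.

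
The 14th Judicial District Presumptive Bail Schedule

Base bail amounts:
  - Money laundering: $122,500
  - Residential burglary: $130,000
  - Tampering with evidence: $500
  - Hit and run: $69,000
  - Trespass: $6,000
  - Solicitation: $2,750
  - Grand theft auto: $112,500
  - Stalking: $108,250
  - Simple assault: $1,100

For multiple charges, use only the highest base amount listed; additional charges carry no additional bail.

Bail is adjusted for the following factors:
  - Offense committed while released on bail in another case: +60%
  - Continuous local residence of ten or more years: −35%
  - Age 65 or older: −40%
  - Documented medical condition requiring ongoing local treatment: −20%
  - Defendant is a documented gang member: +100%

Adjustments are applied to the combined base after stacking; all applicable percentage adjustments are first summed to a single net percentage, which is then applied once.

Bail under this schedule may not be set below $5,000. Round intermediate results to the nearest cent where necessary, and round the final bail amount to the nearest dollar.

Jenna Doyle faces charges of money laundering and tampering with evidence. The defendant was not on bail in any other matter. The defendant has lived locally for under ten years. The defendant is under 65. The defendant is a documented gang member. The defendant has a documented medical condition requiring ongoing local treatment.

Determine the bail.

Base amounts from the schedule: money laundering $122,500; tampering with evidence $500.
Stacking rule: use the highest base only. Highest is money laundering at $122,500. Combined base = $122,500.
Net percentage adjustment: −20% +100% = +80%. $122,500 × 1.8 = $220,500.
$220,500 is at or above the $5,000 minimum.

$220,500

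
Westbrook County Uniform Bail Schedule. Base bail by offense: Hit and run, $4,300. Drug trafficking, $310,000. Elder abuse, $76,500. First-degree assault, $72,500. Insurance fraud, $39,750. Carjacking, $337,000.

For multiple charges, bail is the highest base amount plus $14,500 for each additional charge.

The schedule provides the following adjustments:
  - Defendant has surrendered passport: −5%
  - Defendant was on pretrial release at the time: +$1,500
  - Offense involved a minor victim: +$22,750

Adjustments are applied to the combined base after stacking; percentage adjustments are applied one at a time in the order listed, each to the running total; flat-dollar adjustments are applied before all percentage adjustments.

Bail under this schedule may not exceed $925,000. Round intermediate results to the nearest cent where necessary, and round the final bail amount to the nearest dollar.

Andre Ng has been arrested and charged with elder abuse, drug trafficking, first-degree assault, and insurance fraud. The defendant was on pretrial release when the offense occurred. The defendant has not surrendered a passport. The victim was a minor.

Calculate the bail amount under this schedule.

$377,750

Base amounts from the schedule: elder abuse $76,500; drug trafficking $310,000; first-degree assault $72,500; insurance fraud $39,750.
Stacking rule: highest base plus $14,500 per additional charge. Highest is drug trafficking at $310,000; 3 additional charges → +$43,500. Combined base = $353,500.
Defendant was on pretrial release at the time (+$1,500 flat): $353,500 + $1,500 = $355,000.
Offense involved a minor victim (+$22,750 flat): $355,000 + $22,750 = $377,750.
$377,750 is within the $925,000 maximum.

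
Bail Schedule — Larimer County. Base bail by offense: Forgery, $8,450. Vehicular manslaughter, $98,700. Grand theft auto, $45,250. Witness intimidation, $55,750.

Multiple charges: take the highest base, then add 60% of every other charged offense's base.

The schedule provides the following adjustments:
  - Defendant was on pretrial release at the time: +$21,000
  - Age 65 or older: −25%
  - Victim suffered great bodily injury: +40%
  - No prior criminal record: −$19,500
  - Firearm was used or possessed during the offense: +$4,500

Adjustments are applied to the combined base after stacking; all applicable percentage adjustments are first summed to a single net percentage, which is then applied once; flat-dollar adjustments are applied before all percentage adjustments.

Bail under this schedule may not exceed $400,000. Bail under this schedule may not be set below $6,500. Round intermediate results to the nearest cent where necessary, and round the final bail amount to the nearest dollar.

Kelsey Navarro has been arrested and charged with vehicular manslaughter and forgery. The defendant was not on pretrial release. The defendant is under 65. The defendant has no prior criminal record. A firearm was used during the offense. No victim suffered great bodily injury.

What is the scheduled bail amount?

$88,770

Base amounts from the schedule: vehicular manslaughter $98,700; forgery $8,450.
Stacking rule: highest base plus 60% of each additional charge. Highest is vehicular manslaughter at $98,700. Additional: $8,450 × 60% = $5,070. Combined base = $98,700 + $5,070 = $103,770.
No prior criminal record (−$19,500 flat): $103,770 − $19,500 = $84,270.
Firearm was used or possessed during the offense (+$4,500 flat): $84,270 + $4,500 = $88,770.
$88,770 is within the $400,000 maximum.
$88,770 is at or above the $6,500 minimum.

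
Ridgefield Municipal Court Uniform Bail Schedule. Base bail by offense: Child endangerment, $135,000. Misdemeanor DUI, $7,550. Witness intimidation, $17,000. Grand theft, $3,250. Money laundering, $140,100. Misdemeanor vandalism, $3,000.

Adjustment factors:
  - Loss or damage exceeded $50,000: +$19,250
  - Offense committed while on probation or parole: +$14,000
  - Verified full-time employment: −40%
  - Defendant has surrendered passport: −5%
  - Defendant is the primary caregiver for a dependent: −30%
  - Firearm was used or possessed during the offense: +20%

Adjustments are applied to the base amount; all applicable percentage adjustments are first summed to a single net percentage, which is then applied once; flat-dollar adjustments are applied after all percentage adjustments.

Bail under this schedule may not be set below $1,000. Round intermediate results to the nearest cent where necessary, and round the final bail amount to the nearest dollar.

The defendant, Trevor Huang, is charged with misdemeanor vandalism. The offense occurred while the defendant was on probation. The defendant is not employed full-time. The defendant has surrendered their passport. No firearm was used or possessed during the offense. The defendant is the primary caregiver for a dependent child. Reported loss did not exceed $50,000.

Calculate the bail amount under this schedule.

Base amounts from the schedule: misdemeanor vandalism $3,000.
Single charge. Combined base = $3,000.
Net percentage adjustment: −5% −30% = −35%. $3,000 × 0.65 = $1,950.
Offense committed while on probation or parole (+$14,000 flat): $1,950 + $14,000 = $15,950.
$15,950 is at or above the $1,000 minimum.

$15,950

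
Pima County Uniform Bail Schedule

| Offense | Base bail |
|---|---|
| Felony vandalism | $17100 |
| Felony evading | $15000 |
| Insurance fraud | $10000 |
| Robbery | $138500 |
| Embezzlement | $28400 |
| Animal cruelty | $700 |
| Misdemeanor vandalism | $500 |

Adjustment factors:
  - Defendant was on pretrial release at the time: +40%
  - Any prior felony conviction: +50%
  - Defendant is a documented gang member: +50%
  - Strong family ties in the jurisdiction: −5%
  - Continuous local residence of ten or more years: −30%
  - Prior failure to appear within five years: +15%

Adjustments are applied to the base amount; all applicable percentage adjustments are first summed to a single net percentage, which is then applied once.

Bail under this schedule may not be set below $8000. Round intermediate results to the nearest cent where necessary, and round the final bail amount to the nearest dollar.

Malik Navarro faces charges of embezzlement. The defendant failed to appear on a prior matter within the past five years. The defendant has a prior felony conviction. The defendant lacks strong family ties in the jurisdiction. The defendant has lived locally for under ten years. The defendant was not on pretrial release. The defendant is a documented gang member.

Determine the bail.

Base amounts from the schedule: embezzlement $28400.
Single charge. Combined base = $28400.
Net percentage adjustment: +50% +50% +15% = +115%. $28400 × 2.15 = $61060.
$61060 is at or above the $8000 minimum.

$61060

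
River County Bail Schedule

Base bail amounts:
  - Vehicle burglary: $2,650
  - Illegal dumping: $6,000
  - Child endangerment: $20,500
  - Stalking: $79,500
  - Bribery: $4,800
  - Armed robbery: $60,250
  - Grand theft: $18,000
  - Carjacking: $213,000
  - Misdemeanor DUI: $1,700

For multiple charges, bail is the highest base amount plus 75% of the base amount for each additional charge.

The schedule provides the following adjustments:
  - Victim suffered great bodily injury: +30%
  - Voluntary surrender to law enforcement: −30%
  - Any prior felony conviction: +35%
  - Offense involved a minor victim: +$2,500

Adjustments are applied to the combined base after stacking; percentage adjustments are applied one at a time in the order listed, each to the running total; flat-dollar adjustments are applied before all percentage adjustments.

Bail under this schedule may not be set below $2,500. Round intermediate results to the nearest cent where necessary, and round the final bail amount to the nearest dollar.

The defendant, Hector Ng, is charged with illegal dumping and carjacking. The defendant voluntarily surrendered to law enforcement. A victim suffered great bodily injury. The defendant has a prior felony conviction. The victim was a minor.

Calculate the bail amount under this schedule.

Base amounts from the schedule: illegal dumping $6,000; carjacking $213,000.
Stacking rule: highest base plus 75% of each additional charge. Highest is carjacking at $213,000. Additional: $6,000 × 75% = $4,500. Combined base = $213,000 + $4,500 = $217,500.
Offense involved a minor victim (+$2,500 flat): $217,500 + $2,500 = $220,000.
Victim suffered great bodily injury (+30%): $220,000 × 1.3 = $286,000.
Voluntary surrender to law enforcement (−30%): $286,000 × 0.7 = $200,200.
Any prior felony conviction (+35%): $200,200 × 1.35 = $270,270.
$270,270 is at or above the $2,500 minimum.

$270,270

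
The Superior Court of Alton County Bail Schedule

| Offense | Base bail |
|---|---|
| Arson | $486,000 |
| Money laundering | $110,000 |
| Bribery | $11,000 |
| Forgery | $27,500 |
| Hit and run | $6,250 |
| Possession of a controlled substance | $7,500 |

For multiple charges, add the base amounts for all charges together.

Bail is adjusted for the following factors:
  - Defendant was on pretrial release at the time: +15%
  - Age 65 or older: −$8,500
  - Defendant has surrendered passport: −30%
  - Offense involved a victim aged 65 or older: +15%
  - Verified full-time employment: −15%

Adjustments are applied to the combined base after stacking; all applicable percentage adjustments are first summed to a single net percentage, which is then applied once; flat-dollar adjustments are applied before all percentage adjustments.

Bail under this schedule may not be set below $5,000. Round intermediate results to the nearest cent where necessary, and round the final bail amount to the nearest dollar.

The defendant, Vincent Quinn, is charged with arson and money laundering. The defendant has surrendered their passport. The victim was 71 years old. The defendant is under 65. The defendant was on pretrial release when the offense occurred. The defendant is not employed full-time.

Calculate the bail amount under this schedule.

$596,000

Base amounts from the schedule: arson $486,000; money laundering $110,000.
Stacking rule: sum of all bases. $486,000 + $110,000 = $596,000.
Net percentage adjustment: +15% −30% +15% = +0%. $596,000 × 1 = $596,000.
$596,000 is at or above the $5,000 minimum.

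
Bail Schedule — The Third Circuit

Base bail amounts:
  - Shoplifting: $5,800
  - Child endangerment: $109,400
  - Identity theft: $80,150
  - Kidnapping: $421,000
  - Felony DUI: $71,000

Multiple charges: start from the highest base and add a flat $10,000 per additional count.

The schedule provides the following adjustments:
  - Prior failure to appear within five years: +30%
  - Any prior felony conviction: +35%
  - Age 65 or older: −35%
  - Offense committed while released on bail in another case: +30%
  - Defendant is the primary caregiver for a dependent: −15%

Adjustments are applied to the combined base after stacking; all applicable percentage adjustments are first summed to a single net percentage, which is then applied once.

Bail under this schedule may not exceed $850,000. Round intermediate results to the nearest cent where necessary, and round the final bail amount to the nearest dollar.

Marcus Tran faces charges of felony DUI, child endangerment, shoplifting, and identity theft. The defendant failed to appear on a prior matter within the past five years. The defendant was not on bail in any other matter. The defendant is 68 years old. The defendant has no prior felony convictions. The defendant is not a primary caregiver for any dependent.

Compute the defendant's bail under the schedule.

Base amounts from the schedule: felony DUI $71,000; child endangerment $109,400; shoplifting $5,800; identity theft $80,150.
Stacking rule: highest base plus $10,000 per additional charge. Highest is child endangerment at $109,400; 3 additional charges → +$30,000. Combined base = $139,400.
Net percentage adjustment: +30% −35% = −5%. $139,400 × 0.95 = $132,430.
$132,430 is within the $850,000 maximum.

$132,430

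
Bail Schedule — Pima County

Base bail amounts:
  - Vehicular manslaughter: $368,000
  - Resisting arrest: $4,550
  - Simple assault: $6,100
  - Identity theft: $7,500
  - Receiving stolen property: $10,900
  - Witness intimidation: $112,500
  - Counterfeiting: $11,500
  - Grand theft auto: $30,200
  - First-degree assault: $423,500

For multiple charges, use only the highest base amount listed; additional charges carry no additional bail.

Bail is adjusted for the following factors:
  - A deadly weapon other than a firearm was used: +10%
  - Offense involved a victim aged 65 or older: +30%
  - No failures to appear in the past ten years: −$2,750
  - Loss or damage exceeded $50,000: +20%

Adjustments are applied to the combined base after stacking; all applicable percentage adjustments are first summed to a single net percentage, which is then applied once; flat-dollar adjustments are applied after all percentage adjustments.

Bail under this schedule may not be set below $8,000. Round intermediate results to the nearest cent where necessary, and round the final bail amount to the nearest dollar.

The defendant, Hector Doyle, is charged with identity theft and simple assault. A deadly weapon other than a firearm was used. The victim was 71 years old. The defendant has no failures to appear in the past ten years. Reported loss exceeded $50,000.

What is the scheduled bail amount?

$9,250

Base amounts from the schedule: identity theft $7,500; simple assault $6,100.
Stacking rule: use the highest base only. Highest is identity theft at $7,500. Combined base = $7,500.
Net percentage adjustment: +10% +30% +20% = +60%. $7,500 × 1.6 = $12,000.
No failures to appear in the past ten years (−$2,750 flat): $12,000 − $2,750 = $9,250.
$9,250 is at or above the $8,000 minimum.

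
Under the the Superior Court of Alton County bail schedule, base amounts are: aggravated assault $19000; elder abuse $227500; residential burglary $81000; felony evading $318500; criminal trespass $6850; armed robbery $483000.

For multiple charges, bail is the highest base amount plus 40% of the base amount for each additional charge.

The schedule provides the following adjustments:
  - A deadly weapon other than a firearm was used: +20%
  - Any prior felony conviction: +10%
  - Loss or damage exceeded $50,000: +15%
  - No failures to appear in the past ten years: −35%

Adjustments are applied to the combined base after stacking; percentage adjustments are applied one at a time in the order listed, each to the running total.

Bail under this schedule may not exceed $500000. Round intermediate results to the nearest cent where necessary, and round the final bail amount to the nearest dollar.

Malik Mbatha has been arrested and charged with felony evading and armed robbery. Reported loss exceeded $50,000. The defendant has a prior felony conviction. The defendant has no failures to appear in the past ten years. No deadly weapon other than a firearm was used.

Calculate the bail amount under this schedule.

Base amounts from the schedule: felony evading $318500; armed robbery $483000.
Stacking rule: highest base plus 40% of each additional charge. Highest is armed robbery at $483000. Additional: $318500 × 40% = $127400. Combined base = $483000 + $127400 = $610400.
Any prior felony conviction (+10%): $610400 × 1.1 = $671440.
Loss or damage exceeded $50,000 (+15%): $671440 × 1.15 = $772156.
No failures to appear in the past ten years (−35%): $772156 × 0.65 = $501901.40.
Result $501901.40 exceeds the maximum of $500000; bail is capped at $500000.

$500000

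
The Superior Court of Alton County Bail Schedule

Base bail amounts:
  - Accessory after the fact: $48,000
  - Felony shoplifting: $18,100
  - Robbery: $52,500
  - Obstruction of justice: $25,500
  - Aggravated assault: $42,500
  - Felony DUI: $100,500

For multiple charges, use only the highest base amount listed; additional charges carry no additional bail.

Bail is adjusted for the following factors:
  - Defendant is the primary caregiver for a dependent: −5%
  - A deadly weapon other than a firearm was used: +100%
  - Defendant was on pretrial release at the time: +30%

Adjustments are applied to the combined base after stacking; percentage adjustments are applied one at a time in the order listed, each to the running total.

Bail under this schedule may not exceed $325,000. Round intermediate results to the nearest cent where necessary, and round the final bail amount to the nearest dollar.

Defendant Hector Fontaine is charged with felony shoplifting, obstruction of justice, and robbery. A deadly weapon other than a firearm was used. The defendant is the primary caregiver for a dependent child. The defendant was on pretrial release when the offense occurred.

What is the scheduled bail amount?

Base amounts from the schedule: felony shoplifting $18,100; obstruction of justice $25,500; robbery $52,500.
Stacking rule: use the highest base only. Highest is robbery at $52,500. Combined base = $52,500.
Defendant is the primary caregiver for a dependent (−5%): $52,500 × 0.95 = $49,875.
A deadly weapon other than a firearm was used (+100%): $49,875 × 2 = $99,750.
Defendant was on pretrial release at the time (+30%): $99,750 × 1.3 = $129,675.
$129,675 is within the $325,000 maximum.

$129,675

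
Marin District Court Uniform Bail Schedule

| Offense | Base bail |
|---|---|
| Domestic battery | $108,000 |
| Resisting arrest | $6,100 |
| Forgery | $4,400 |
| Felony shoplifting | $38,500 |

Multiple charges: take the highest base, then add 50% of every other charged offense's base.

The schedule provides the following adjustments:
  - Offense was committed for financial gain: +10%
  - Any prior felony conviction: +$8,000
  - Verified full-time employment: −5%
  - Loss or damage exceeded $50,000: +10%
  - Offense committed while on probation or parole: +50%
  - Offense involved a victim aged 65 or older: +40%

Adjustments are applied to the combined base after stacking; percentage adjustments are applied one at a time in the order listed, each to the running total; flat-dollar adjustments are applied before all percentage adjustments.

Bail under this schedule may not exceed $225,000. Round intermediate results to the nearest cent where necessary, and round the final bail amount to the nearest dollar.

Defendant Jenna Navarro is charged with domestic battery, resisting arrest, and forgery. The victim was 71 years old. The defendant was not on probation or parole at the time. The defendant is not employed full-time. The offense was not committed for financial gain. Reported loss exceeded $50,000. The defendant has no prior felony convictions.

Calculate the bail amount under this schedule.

$174,405

Base amounts from the schedule: domestic battery $108,000; resisting arrest $6,100; forgery $4,400.
Stacking rule: highest base plus 50% of each additional charge. Highest is domestic battery at $108,000. Additional: $6,100 × 50% = $3,050; $4,400 × 50% = $2,200. Combined base = $108,000 + $5,250 = $113,250.
Loss or damage exceeded $50,000 (+10%): $113,250 × 1.1 = $124,575.
Offense involved a victim aged 65 or older (+40%): $124,575 × 1.4 = $174,405.
$174,405 is within the $225,000 maximum.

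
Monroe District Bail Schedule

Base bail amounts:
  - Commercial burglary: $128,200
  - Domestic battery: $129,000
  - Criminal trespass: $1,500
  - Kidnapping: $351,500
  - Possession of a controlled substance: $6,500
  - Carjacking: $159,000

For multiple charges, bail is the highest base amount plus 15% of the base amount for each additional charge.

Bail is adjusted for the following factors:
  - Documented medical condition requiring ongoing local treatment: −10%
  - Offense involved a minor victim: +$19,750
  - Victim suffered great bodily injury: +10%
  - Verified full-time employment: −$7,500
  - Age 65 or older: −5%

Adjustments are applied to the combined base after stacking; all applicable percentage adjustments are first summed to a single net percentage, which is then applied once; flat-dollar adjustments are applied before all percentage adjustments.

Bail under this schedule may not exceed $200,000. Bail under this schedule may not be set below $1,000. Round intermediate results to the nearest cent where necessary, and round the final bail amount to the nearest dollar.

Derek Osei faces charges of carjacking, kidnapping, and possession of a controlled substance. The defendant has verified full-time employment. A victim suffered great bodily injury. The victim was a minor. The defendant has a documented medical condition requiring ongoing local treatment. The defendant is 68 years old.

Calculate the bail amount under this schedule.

$200,000

Base amounts from the schedule: carjacking $159,000; kidnapping $351,500; possession of a controlled substance $6,500.
Stacking rule: highest base plus 15% of each additional charge. Highest is kidnapping at $351,500. Additional: $159,000 × 15% = $23,850; $6,500 × 15% = $975. Combined base = $351,500 + $24,825 = $376,325.
Offense involved a minor victim (+$19,750 flat): $376,325 + $19,750 = $396,075.
Verified full-time employment (−$7,500 flat): $396,075 − $7,500 = $388,575.
Net percentage adjustment: −10% +10% −5% = −5%. $388,575 × 0.95 = $369,146.25.
Result $369,146.25 exceeds the maximum of $200,000; bail is capped at $200,000.
$200,000 is at or above the $1,000 minimum.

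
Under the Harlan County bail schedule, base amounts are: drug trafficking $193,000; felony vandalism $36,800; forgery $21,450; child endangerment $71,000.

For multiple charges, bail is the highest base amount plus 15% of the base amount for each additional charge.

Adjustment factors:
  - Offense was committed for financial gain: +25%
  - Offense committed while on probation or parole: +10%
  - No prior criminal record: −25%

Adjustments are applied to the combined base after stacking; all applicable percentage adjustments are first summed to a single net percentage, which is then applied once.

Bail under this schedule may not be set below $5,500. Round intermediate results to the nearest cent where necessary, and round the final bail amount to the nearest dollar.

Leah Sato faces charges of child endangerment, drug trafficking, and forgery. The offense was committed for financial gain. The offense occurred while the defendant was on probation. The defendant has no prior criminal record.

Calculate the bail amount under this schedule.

$227,554

Base amounts from the schedule: child endangerment $71,000; drug trafficking $193,000; forgery $21,450.
Stacking rule: highest base plus 15% of each additional charge. Highest is drug trafficking at $193,000. Additional: $71,000 × 15% = $10,650; $21,450 × 15% = $3,217.50. Combined base = $193,000 + $13,867.50 = $206,867.50.
Net percentage adjustment: +25% +10% −25% = +10%. $206,867.50 × 1.1 = $227,554.25.
$227,554.25 is at or above the $5,500 minimum.
Rounded to the nearest dollar: $227,554.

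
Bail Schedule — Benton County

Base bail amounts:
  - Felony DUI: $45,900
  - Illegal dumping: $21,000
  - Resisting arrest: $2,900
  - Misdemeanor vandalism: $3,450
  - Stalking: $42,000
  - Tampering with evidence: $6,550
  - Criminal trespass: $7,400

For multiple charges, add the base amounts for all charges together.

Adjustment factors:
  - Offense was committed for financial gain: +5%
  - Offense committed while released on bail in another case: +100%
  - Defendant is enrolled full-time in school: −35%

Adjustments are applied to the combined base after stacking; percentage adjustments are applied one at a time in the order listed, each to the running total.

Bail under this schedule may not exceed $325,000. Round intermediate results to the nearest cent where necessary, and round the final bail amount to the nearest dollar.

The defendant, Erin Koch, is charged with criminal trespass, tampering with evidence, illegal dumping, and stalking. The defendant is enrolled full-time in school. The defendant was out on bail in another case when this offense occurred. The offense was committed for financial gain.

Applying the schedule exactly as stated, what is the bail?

$105,037

Base amounts from the schedule: criminal trespass $7,400; tampering with evidence $6,550; illegal dumping $21,000; stalking $42,000.
Stacking rule: sum of all bases. $7,400 + $6,550 + $21,000 + $42,000 = $76,950.
Offense was committed for financial gain (+5%): $76,950 × 1.05 = $80,797.50.
Offense committed while released on bail in another case (+100%): $80,797.50 × 2 = $161,595.
Defendant is enrolled full-time in school (−35%): $161,595 × 0.65 = $105,036.75.
$105,036.75 is within the $325,000 maximum.
Rounded to the nearest dollar: $105,037.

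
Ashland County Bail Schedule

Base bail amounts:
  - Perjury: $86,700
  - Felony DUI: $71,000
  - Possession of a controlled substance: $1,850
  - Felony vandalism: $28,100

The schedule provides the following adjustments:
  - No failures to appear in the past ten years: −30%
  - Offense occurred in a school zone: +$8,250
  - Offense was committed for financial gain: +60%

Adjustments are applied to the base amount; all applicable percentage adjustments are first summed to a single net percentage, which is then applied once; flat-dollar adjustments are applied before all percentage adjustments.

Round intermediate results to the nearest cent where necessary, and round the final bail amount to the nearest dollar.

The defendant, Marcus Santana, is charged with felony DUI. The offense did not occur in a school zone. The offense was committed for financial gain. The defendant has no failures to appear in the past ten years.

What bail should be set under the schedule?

$92,300

Base amounts from the schedule: felony DUI $71,000.
Single charge. Combined base = $71,000.
Net percentage adjustment: −30% +60% = +30%. $71,000 × 1.3 = $92,300.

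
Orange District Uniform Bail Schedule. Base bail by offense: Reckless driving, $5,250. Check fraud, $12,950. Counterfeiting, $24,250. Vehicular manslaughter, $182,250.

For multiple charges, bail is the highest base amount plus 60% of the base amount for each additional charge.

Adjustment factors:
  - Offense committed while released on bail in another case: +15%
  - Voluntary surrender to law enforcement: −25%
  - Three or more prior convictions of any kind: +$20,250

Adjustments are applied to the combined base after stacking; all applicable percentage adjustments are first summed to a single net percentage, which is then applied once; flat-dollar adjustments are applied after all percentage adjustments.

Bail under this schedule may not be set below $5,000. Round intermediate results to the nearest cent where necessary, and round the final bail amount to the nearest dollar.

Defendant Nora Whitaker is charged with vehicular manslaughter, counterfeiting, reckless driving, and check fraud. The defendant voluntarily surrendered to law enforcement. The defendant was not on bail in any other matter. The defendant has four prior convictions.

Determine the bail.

Base amounts from the schedule: vehicular manslaughter $182,250; counterfeiting $24,250; reckless driving $5,250; check fraud $12,950.
Stacking rule: highest base plus 60% of each additional charge. Highest is vehicular manslaughter at $182,250. Additional: $24,250 × 60% = $14,550; $5,250 × 60% = $3,150; $12,950 × 60% = $7,770. Combined base = $182,250 + $25,470 = $207,720.
Voluntary surrender to law enforcement (−25%): $207,720 × 0.75 = $155,790.
Three or more prior convictions of any kind (+$20,250 flat): $155,790 + $20,250 = $176,040.
$176,040 is at or above the $5,000 minimum.

$176,040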